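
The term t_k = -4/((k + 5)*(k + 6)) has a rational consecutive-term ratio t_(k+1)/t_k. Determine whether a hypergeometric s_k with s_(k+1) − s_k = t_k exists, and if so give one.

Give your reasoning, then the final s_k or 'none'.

s_k = -4*k/(5*k + 25)

t_(k+1)/t_k = (k + 5)/(k + 7).
So A=k + 5 and B=k + 7, with C=1.
Key eq: (k + 5)·f(k+1) = (k + 6)·f(k) + (1).
From deg A=1, deg B=1, deg C=0: d=1.
Solving with deg f ≤ 1: f(k) = k/5.
Get s_k = R·t_k = -4*k/(5*k + 25) with R(k) = B(k−1)f(k)/C(k) = k*(k + 6)/5.
Check: Δs_k = -4/(k**2 + 11*k + 30). ✓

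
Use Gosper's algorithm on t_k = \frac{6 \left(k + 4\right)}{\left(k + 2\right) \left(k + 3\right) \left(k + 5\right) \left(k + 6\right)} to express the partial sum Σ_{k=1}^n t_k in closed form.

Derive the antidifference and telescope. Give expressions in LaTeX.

S(n) = \frac{n \left(n + 9\right)}{6 \left(n^{2} + 9 n + 18\right)}

The ratio is (k + 2)*(k + 5)**2/((k + 4)**2*(k + 7)).
Factor: A=k + 2; B=k + 7; C=k**2 + 8*k + 16.
Set up (k + 2)·f(k+1) − (k + 6)·f(k) − (k**2 + 8*k + 16) = 0.
Bound: deg f ≤ 4.
Match coefficients ⇒ f(k) = k*(k + 3)*(k + 4)*(k + 7)/20.
Get s_k = R·t_k = 3*k*(k + 7)/(10*(k**2 + 7*k + 10)) with R(k) = B(k−1)f(k)/C(k) = k*(k + 3)*(k + 6)*(k + 7)/(20*(k + 4)).
Δs = 6*(k + 4)/(k**4 + 16*k**3 + 91*k**2 + 216*k + 180), as required.
s_(n+1) = 3*(n**2 + 9*n + 8)/(10*(n**2 + 9*n + 18)) and s_(1) = 2/15, so S(n) = n*(n + 9)/(6*(n**2 + 9*n + 18)).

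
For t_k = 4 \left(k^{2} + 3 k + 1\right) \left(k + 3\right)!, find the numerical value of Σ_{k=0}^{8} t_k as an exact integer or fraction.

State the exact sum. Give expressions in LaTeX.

Σ = 15328051224

r(k) = (k + 4)*(3*k + (k + 1)**2 + 4)/(k**2 + 3*k + 1) after simplifying.
Factor: A=k + 4; B=1; C=k**2 + 3*k + 1.
Need (k + 4)·f(k+1) − (1)·f(k) = k**2 + 3*k + 1.
deg f ≤ 1 (via 1,0,2).
Coefficient equations give f(k) = k - 1.
Certificate R = B(k−1)f/C = (k - 1)/(k**2 + 3*k + 1) gives s_k = 4*(k - 1)*factorial(k + 3).
Check: Δs_k = 4*(k**2 + 3*k + 1)*factorial(k + 3). ✓
Sum = s_(9) − s_(0); s_(9) = 15328051200, s_(0) = -24 ⇒ 15328051224.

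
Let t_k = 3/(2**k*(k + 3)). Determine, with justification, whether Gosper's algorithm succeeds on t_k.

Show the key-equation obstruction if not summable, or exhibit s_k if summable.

No — key equation has no polynomial f.

Step 1: r(k) = (k + 3)/(2*(k + 4)).
Normal form (A,B,C) = (k/2 + 3/2, k + 4, 1).
Solve (k/2 + 3/2)·f(k+1) − (k + 3)·f(k) = 1.
From deg A=1, deg B=1, deg C=0: d=-1.
deg f ≤ -1 is impossible — no certificate.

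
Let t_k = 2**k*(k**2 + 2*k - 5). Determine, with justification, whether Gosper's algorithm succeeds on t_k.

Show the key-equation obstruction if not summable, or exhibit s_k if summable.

Yes. s_k = 2**k*(k**2 - 2*k - 3).

Step 1: r(k) = 2*(k**2 + 4*k - 2)/(k**2 + 2*k - 5).
Gosper form: A/B · C(k+1)/C(k) with A=2, B=1, C=k**2 + 2*k - 5.
Need (2)·f(k+1) − (1)·f(k) = k**2 + 2*k - 5.
Degrees (0,0,2) ⇒ d ≤ 2.
Match coefficients ⇒ f(k) = (k - 3)*(k + 1).
Certificate R = B(k−1)f/C = (k - 3)*(k + 1)/(k**2 + 2*k - 5) gives s_k = 2**k*(k**2 - 2*k - 3).
Δs = 2**k*(k**2 + 2*k - 5), as required.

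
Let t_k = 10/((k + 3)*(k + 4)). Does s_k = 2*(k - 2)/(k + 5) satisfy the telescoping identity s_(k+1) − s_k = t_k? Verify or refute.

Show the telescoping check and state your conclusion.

s_(k+1) = 2*(k - 1)/(k + 6)
s_(k+1) − s_k = 14/(k**2 + 11*k + 30)
(s_(k+1) − s_k) − t_k = 4*(k**2 - 3*k - 33)/(k**4 + 18*k**3 + 119*k**2 + 342*k + 360)

Invalid: residual 4*(k**2 - 3*k - 33)/(k**4 + 18*k**3 + 119*k**2 + 342*k + 360) ≠ 0.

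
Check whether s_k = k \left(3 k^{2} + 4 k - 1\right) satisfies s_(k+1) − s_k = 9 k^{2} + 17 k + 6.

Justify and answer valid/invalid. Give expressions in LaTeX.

s_(k+1) = (k + 1)*(4*k + 3*(k + 1)**2 + 3)
s_(k+1) − s_k = 9*k**2 + 17*k + 6
(s_(k+1) − s_k) − t_k = 0

Valid: the claim telescopes to t_k.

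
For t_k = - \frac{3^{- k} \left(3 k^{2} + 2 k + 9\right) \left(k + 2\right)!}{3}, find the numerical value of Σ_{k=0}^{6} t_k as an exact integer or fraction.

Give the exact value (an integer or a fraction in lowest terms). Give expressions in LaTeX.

t_(k+1)/t_k = (k + 3)*(2*k + 3*(k + 1)**2 + 11)/(3*(3*k**2 + 2*k + 9)).
A = k/3 + 1, B = 1, C = k**2 + 2*k/3 + 3.
f must satisfy (k/3 + 1)·f(k+1) − (1)·f(k) = k**2 + 2*k/3 + 3.
deg f ≤ 1 (via 1,0,2).
Solve for f: f(k) = 3*k - 1 (degree 1 ≤ 1).
Certificate R = B(k−1)f/C = 3*(3*k - 1)/(3*k**2 + 2*k + 9) gives s_k = -(3*k - 1)*factorial(k + 2)/3**k.
s_(k+1) − s_k = -(3*k**2 + 2*k + 9)*factorial(k + 2)/(3*3**k) = t_k.
Telescoping: Σ = s_(7) − s_(0) = -89600/27 − (2) = -89654/27.

Σ = -89654/27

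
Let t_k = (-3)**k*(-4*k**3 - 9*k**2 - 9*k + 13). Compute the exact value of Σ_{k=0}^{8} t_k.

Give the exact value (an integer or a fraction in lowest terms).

Compute t_(k+1)/t_k: get 3*(-4*k**3 - 21*k**2 - 39*k - 9)/(4*k**3 + 9*k**2 + 9*k - 13).
Gosper form: A/B · C(k+1)/C(k) with A=-3, B=1, C=k**3 + 9*k**2/4 + 9*k/4 - 13/4.
Key eq: (-3)·f(k+1) = (1)·f(k) + (k**3 + 9*k**2/4 + 9*k/4 - 13/4).
From deg A=0, deg B=0, deg C=3: d=3.
Match coefficients ⇒ f(k) = -(k**3 - 4)/4.
So s_k = (B(k−1)f/C)·t_k = (-(k**3 - 4)/(4*k**3 + 9*k**2 + 9*k - 13))·t_k = (-3)**k*(k**3 - 4).
s_(k+1) − s_k = (-3)**k*(-k**3 - 3*(k + 1)**3 + 16) = t_k.
Evaluate s at k=9 and k=0: -14270175 and -4; difference -14270171.

Σ = -14270171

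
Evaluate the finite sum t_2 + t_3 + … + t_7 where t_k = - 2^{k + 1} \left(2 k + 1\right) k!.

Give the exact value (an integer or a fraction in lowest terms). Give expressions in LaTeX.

Σ = -20643824

r(k) = 2*(k + 1)*(2*k + 3)/(2*k + 1) after simplifying.
Factor: A=2*k + 2; B=1; C=k + 1/2.
Set up (2*k + 2)·f(k+1) − (1)·f(k) − (k + 1/2) = 0.
deg f ≤ 0 (via 1,0,1).
Solve for f: f(k) = 1/2 (degree 0 ≤ 0).
Get s_k = R·t_k = -2**(k + 1)*factorial(k) with R(k) = B(k−1)f(k)/C(k) = 1/(2*k + 1).
Δs = -2**(k + 1)*(2*k + 1)*factorial(k), as required.
Evaluate s at k=8 and k=2: -20643840 and -16; difference -20643824.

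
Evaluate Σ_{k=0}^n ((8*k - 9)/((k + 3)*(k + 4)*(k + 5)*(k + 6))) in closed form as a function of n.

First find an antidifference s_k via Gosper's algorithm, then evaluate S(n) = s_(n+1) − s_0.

S(n) = (n**3 + 15*n**2 - 166*n - 180)/(60*(n**3 + 15*n**2 + 74*n + 120))

The ratio is (k + 3)*(8*k - 1)/((k + 7)*(8*k - 9)).
Take A(k)=k + 3, B(k)=k + 7, C(k)=k - 9/8.
f must satisfy (k + 3)·f(k+1) − (k + 6)·f(k) = k - 9/8.
From deg A=1, deg B=1, deg C=1: d=3.
Coefficient equations give f(k) = k*(k**2 + 12*k - 193)/480.
Certificate R = B(k−1)f/C = k*(k + 6)*(k**2 + 12*k - 193)/(60*(8*k - 9)) gives s_k = k*(k**2 + 12*k - 193)/(60*(k + 3)*(k + 4)*(k + 5)).
s_(k+1) − s_k = (8*k - 9)/(k**4 + 18*k**3 + 119*k**2 + 342*k + 360) = t_k.
Σ_(k=0)^n t_k = s_(n+1) − s_(0) = ((n**3 + 15*n**2 - 166*n - 180)/(60*(n**3 + 15*n**2 + 74*n + 120))) − (0), i.e. (n**3 + 15*n**2 - 166*n - 180)/(60*(n**3 + 15*n**2 + 74*n + 120)).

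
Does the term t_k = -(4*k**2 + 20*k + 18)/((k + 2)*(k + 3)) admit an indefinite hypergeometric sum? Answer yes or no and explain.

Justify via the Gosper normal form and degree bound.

Compute t_(k+1)/t_k: get (k + 2)*(10*k + 2*(k + 1)**2 + 19)/((k + 4)*(2*k**2 + 10*k + 9)).
Normal form (A,B,C) = (k + 2, k + 4, k**2 + 5*k + 9/2).
Solve (k + 2)·f(k+1) − (k + 3)·f(k) = k**2 + 5*k + 9/2.
From deg A=1, deg B=1, deg C=2: d=2.
A polynomial solution: f(k) = k*(4*k + 5)/4.
So s_k = (B(k−1)f/C)·t_k = (k*(k + 3)*(4*k + 5)/(2*(2*k**2 + 10*k + 9)))·t_k = -k*(4*k + 5)/(k + 2).
Check: Δs_k = 2*(-2*k**2 - 10*k - 9)/(k**2 + 5*k + 6). ✓

Yes. s_k = -k*(4*k + 5)/(k + 2).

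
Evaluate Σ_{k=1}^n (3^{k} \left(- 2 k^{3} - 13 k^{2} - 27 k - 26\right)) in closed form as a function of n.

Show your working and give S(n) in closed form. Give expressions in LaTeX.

S(n) = - 3 \cdot 3^{n} n^{3} - 15 \cdot 3^{n} n^{2} - 30 \cdot 3^{n} n - 30 \cdot 3^{n} + 30

t_(k+1)/t_k = 3*(2*k**3 + 19*k**2 + 59*k + 68)/(2*k**3 + 13*k**2 + 27*k + 26).
Normal form (A,B,C) = (3, 1, k**3 + 13*k**2/2 + 27*k/2 + 13).
Key eq: (3)·f(k+1) = (1)·f(k) + (k**3 + 13*k**2/2 + 27*k/2 + 13).
Bound: deg f ≤ 3.
A polynomial solution: f(k) = (k**3 + 2*k**2 + 3*k + 4)/2.
Get s_k = R·t_k = 3**k*(-k**3 - 2*k**2 - 3*k - 4) with R(k) = B(k−1)f(k)/C(k) = (k**3 + 2*k**2 + 3*k + 4)/(2*k**3 + 13*k**2 + 27*k + 26).
Verify: 3**k*(-2*k**3 - 13*k**2 - 27*k - 26) matches t_k.
s_(n+1) = 3**(n + 1)*(-n**3 - 5*n**2 - 10*n - 10) and s_(1) = -30, so S(n) = -3*3**n*n**3 - 15*3**n*n**2 - 30*3**n*n - 30*3**n + 30.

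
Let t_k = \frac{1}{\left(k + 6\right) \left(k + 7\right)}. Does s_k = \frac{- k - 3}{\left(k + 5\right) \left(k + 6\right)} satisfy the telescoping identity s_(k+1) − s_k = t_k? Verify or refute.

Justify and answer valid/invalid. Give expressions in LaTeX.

Invalid: residual - \frac{4}{k^{3} + 18 k^{2} + 107 k + 210} ≠ 0.

s_(k+1) = (-k - 4)/((k + 6)*(k + 7))
s_(k+1) − s_k = (k + 1)/(k**3 + 18*k**2 + 107*k + 210)
(s_(k+1) − s_k) − t_k = -4/(k**3 + 18*k**2 + 107*k + 210)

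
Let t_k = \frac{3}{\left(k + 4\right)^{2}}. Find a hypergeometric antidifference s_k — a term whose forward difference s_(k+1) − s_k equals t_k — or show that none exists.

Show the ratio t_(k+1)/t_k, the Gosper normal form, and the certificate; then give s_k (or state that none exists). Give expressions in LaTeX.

not Gosper-summable; s_k does not exist

Step 1: r(k) = (k + 4)**2/(k + 5)**2.
So A=k**2 + 8*k + 16 and B=k**2 + 10*k + 25, with C=1.
Solve (k**2 + 8*k + 16)·f(k+1) − (k**2 + 8*k + 16)·f(k) = 1.
deg f ≤ 0 (via 2,2,0).
Generic f = c0 gives residual -1; -1 = 0 cannot hold, so t_k is not Gosper-summable.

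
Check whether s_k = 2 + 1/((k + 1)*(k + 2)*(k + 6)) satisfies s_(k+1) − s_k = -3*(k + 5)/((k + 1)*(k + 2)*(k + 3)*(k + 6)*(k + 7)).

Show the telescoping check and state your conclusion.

valid (s_(k+1) − s_k reduces to t_k)

s_(k+1) = 2 + 1/((k + 2)*(k + 3)*(k + 7))
s_(k+1) − s_k = ((k + 1)*(k + 6) - (k + 3)*(k + 7))/((k + 1)*(k + 2)*(k + 3)*(k + 6)*(k + 7))
(s_(k+1) − s_k) − t_k = 0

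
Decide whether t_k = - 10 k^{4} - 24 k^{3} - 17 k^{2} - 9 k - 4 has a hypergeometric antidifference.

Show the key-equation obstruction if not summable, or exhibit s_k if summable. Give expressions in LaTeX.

Yes. s_k = k \left(- 2 k^{4} - k^{3} + 3 k^{2} - 2 k - 2\right).

The ratio is (10*k**4 + 64*k**3 + 149*k**2 + 155*k + 64)/(10*k**4 + 24*k**3 + 17*k**2 + 9*k + 4).
Factor: A=1; B=1; C=k**4 + 12*k**3/5 + 17*k**2/10 + 9*k/10 + 2/5.
Key eq: (1)·f(k+1) = (1)·f(k) + (k**4 + 12*k**3/5 + 17*k**2/10 + 9*k/10 + 2/5).
d = 5 from the (0,0,4) case.
Solve for f: f(k) = k*(2*k**4 + k**3 - 3*k**2 + 2*k + 2)/10 (degree 5 ≤ 5).
Get s_k = R·t_k = k*(-2*k**4 - k**3 + 3*k**2 - 2*k - 2) with R(k) = B(k−1)f(k)/C(k) = k*(2*k**4 + k**3 - 3*k**2 + 2*k + 2)/(10*k**4 + 24*k**3 + 17*k**2 + 9*k + 4).
Δs = -10*k**4 - 24*k**3 - 17*k**2 - 9*k - 4, as required.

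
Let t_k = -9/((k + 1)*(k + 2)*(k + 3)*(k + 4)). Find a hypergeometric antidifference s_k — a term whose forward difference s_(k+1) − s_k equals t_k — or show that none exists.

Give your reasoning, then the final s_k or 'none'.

Compute t_(k+1)/t_k: get (k + 1)/(k + 5).
Gosper form: A/B · C(k+1)/C(k) with A=k + 1, B=k + 5, C=1.
Set up (k + 1)·f(k+1) − (k + 4)·f(k) − (1) = 0.
From deg A=1, deg B=1, deg C=0: d=3.
Coefficient equations give f(k) = k*(k**2 + 6*k + 11)/18.
Certificate R = B(k−1)f/C = k*(k + 4)*(k**2 + 6*k + 11)/18 gives s_k = k*(-k**2 - 6*k - 11)/(2*(k + 1)*(k + 2)*(k + 3)).
Verify: -9/(k**4 + 10*k**3 + 35*k**2 + 50*k + 24) matches t_k.

s_k = k*(-k**2 - 6*k - 11)/(2*(k + 1)*(k + 2)*(k + 3))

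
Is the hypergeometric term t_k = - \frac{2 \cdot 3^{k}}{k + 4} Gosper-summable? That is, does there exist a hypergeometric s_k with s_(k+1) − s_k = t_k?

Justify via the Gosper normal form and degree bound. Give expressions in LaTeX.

No — key equation has no polynomial f.

Step 1: r(k) = 3*(k + 4)/(k + 5).
A = 3*k + 12, B = k + 5, C = 1.
Key eq: (3*k + 12)·f(k+1) = (k + 4)·f(k) + (1).
deg f ≤ -1 (via 1,1,0).
Bound -1 < 0, so the key equation has no polynomial solution.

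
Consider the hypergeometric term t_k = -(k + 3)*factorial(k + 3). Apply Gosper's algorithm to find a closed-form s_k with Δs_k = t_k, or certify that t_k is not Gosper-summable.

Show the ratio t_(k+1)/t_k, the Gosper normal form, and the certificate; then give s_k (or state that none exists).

r(k) = (k + 4)**2/(k + 3) after simplifying.
So A=k + 4 and B=1, with C=k + 3.
Solve (k + 4)·f(k+1) − (1)·f(k) = k + 3.
Degrees (1,0,1) ⇒ d ≤ 0.
A polynomial solution: f(k) = 1.
So s_k = (B(k−1)f/C)·t_k = (1/(k + 3))·t_k = -factorial(k + 3).
Verify: -(k + 3)*factorial(k + 3) matches t_k.

s_k = -factorial(k + 3)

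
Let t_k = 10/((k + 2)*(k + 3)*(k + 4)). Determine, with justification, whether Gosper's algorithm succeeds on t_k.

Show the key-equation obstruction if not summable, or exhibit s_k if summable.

Ratio r(k) = (k + 2)/(k + 5).
A = k + 2, B = k + 5, C = 1.
Set up (k + 2)·f(k+1) − (k + 4)·f(k) − (1) = 0.
Bound: deg f ≤ 2.
Coefficient equations give f(k) = k*(k + 5)/12.
So s_k = (B(k−1)f/C)·t_k = (k*(k + 4)*(k + 5)/12)·t_k = 5*k*(k + 5)/(6*(k + 2)*(k + 3)).
Verify: 10/(k**3 + 9*k**2 + 26*k + 24) matches t_k.

Yes. s_k = 5*k*(k + 5)/(6*(k + 2)*(k + 3)).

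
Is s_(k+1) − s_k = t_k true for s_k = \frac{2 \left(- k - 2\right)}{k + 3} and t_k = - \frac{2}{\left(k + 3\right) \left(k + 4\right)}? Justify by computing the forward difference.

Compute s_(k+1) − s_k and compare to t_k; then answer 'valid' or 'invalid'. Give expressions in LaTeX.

s_(k+1) = 2*(-k - 3)/(k + 4)
s_(k+1) − s_k = -2/(k**2 + 7*k + 12)
(s_(k+1) − s_k) − t_k = 0

Valid — Δs_k = t_k.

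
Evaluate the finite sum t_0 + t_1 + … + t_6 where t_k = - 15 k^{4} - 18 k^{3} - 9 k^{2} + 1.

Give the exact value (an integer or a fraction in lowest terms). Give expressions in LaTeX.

The ratio is (15*k**4 + 78*k**3 + 153*k**2 + 132*k + 41)/(15*k**4 + 18*k**3 + 9*k**2 - 1).
Gosper form: A/B · C(k+1)/C(k) with A=1, B=1, C=k**4 + 6*k**3/5 + 3*k**2/5 - 1/15.
Need (1)·f(k+1) − (1)·f(k) = k**4 + 6*k**3/5 + 3*k**2/5 - 1/15.
Degrees (0,0,4) ⇒ d ≤ 5.
Match coefficients ⇒ f(k) = k**3*(3*k**2 - 3*k - 1)/15.
Then R = B(k−1)f/C = k**3*(3*k**2 - 3*k - 1)/(15*k**4 + 18*k**3 + 9*k**2 - 1), so s_k = R(k)·t_k = k**3*(-3*k**2 + 3*k + 1).
Δs = -15*k**4 - 18*k**3 - 9*k**2 + 1, as required.
Σ_(k=0)^(6) t_k = s_(7) − s_(0) = -42875 − (0) = -42875.

Σ = -42875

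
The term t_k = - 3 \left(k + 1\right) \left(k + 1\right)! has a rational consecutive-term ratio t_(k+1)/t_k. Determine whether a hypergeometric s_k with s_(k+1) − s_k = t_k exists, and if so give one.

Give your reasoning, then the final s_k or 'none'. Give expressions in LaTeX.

Compute t_(k+1)/t_k: get (k + 2)**2/(k + 1).
A = k + 2, B = 1, C = k + 1.
f must satisfy (k + 2)·f(k+1) − (1)·f(k) = k + 1.
d = 0 from the (1,0,1) case.
Match coefficients ⇒ f(k) = 1.
Then R = B(k−1)f/C = 1/(k + 1), so s_k = R(k)·t_k = -3*factorial(k + 1).
Δs = -3*(k + 1)*factorial(k + 1), as required.

s_k = - 3 \left(k + 1\right)!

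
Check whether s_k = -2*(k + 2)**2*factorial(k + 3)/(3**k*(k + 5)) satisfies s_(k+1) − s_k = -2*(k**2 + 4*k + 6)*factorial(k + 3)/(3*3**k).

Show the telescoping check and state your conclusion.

Invalid: residual 2*(k**3 + 9*k**2 + 23*k + 24)*factorial(k + 3)/(3**k*(k + 5)*(k + 6)) ≠ 0.

s_(k+1) = -2*(k + 3)**2*factorial(k + 4)/(3*3**k*(k + 6))
s_(k+1) − s_k = -2*(k**4 + 12*k**3 + 53*k**2 + 117*k + 108)*factorial(k + 3)/(3*3**k*(k + 5)*(k + 6))
(s_(k+1) − s_k) − t_k = 2*(k**3 + 9*k**2 + 23*k + 24)*factorial(k + 3)/(3**k*(k + 5)*(k + 6))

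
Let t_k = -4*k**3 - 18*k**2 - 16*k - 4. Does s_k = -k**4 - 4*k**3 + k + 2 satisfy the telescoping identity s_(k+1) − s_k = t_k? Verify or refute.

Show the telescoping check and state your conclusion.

valid (s_(k+1) − s_k reduces to t_k)

s_(k+1) = k - (k + 1)**4 - 4*(k + 1)**3 + 3
s_(k+1) − s_k = -4*k**3 - 18*k**2 - 16*k - 4
(s_(k+1) − s_k) − t_k = 0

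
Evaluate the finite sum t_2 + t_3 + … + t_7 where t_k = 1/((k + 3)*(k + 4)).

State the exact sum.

Compute t_(k+1)/t_k: get (k + 3)/(k + 5).
So A=k + 3 and B=k + 5, with C=1.
f must satisfy (k + 3)·f(k+1) − (k + 4)·f(k) = 1.
Degrees (1,1,0) ⇒ d ≤ 1.
Solving with deg f ≤ 1: f(k) = k/3.
Get s_k = R·t_k = k/(3*(k + 3)) with R(k) = B(k−1)f(k)/C(k) = k*(k + 4)/3.
Verify: 1/(k**2 + 7*k + 12) matches t_k.
Σ_(k=2)^(7) t_k = s_(8) − s_(2) = 8/33 − (2/15) = 6/55.

Σ = 6/55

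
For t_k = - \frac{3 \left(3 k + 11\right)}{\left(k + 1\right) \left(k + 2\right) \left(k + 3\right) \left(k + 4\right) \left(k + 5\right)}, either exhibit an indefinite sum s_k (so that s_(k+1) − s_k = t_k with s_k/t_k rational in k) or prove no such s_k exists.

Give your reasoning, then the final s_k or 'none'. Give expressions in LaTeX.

s_k = \frac{3 k \left(- k^{2} - 7 k - 14\right)}{8 \left(k^{3} + 7 k^{2} + 14 k + 8\right)}

t_(k+1)/t_k = (k + 1)*(3*k + 14)/((k + 6)*(3*k + 11)).
So A=k + 1 and B=k + 6, with C=k + 11/3.
Need (k + 1)·f(k+1) − (k + 5)·f(k) = k + 11/3.
deg f ≤ 4 (via 1,1,1).
Coefficient equations give f(k) = k*(k + 3)*(k**2 + 7*k + 14)/24.
R(k) = B(k−1)·f(k)/C(k) = k*(k + 3)*(k + 5)*(k**2 + 7*k + 14)/(8*(3*k + 11)); s_k = R·t_k = 3*k*(-k**2 - 7*k - 14)/(8*(k**3 + 7*k**2 + 14*k + 8)).
Check: Δs_k = 3*(-3*k - 11)/(k**5 + 15*k**4 + 85*k**3 + 225*k**2 + 274*k + 120). ✓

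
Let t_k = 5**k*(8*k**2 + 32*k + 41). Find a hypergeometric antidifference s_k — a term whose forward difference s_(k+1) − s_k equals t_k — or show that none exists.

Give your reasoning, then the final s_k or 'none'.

s_k = 5**k*(2*k**2 + 3*k + 4)

The ratio is 5*(8*k**2 + 48*k + 81)/(8*k**2 + 32*k + 41).
Factor: A=5; B=1; C=k**2 + 4*k + 41/8.
f must satisfy (5)·f(k+1) − (1)·f(k) = k**2 + 4*k + 41/8.
d = 2 from the (0,0,2) case.
Solve for f: f(k) = (2*k**2 + 3*k + 4)/8 (degree 2 ≤ 2).
Then R = B(k−1)f/C = (2*k**2 + 3*k + 4)/(8*k**2 + 32*k + 41), so s_k = R(k)·t_k = 5**k*(2*k**2 + 3*k + 4).
Δs = 5**k*(8*k**2 + 32*k + 41), as required.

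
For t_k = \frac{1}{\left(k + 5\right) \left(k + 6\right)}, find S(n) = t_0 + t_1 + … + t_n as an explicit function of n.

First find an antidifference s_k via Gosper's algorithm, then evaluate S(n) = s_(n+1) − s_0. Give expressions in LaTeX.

Step 1: r(k) = (k + 5)/(k + 7).
Gosper form: A/B · C(k+1)/C(k) with A=k + 5, B=k + 7, C=1.
Need (k + 5)·f(k+1) − (k + 6)·f(k) = 1.
From deg A=1, deg B=1, deg C=0: d=1.
Solving with deg f ≤ 1: f(k) = k/5.
Get s_k = R·t_k = k/(5*(k + 5)) with R(k) = B(k−1)f(k)/C(k) = k*(k + 6)/5.
Verify: 1/(k**2 + 11*k + 30) matches t_k.
s_(n+1) = (n + 1)/(5*(n + 6)) and s_(0) = 0, so S(n) = (n + 1)/(5*(n + 6)).

S(n) = \frac{n + 1}{5 \left(n + 6\right)}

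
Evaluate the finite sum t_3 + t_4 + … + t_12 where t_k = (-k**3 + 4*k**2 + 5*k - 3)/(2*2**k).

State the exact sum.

Step 1: r(k) = (k**3 - k**2 - 10*k - 5)/(2*(k**3 - 4*k**2 - 5*k + 3)).
Normal form (A,B,C) = (1/2, 1, k**3 - 4*k**2 - 5*k + 3).
f must satisfy (1/2)·f(k+1) − (1)·f(k) = k**3 - 4*k**2 - 5*k + 3.
Degrees (0,0,3) ⇒ d ≤ 3.
Match coefficients ⇒ f(k) = -2*(k**3 - k**2 - 4*k - 1).
So s_k = (B(k−1)f/C)·t_k = (-2*(k**3 - k**2 - 4*k - 1)/(k**3 - 4*k**2 - 5*k + 3))·t_k = (k**3 - k**2 - 4*k - 1)/2**k.
s_(k+1) − s_k = (-k**3 + 4*k**2 + 5*k - 3)/(2*2**k) = t_k.
Σ_(k=3)^(12) t_k = s_(13) − s_(3) = 1975/8192 − (5/8) = -3145/8192.

Σ = -3145/8192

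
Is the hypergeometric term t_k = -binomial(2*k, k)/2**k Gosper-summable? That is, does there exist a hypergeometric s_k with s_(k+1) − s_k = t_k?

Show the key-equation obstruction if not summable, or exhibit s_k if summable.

Ratio r(k) = (2*k + 1)/(k + 1).
So A=2*k + 1 and B=k + 1, with C=1.
f must satisfy (2*k + 1)·f(k+1) − (k)·f(k) = 1.
deg f ≤ -1 (via 1,1,0).
deg f ≤ -1 is impossible — no certificate.

No — t_k has no hypergeometric antidifference.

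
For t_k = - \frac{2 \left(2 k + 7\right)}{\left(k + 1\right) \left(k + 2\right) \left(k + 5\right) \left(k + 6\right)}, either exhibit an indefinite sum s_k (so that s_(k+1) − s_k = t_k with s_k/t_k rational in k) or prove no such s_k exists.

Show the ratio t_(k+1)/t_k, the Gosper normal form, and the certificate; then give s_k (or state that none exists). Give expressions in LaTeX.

s_k = \frac{2 k \left(- k - 6\right)}{5 \left(k^{2} + 6 k + 5\right)}

r(k) = (k + 1)*(k + 5)*(2*k + 9)/((k + 3)*(k + 7)*(2*k + 7)) after simplifying.
A = k + 1, B = k + 7, C = k**3 + 21*k**2/2 + 73*k/2 + 42.
Solve (k + 1)·f(k+1) − (k + 6)·f(k) = k**3 + 21*k**2/2 + 73*k/2 + 42.
Bound: deg f ≤ 5.
Coefficient equations give f(k) = k*(k + 2)*(k + 3)*(k + 4)*(k + 6)/10.
Then R = B(k−1)f/C = k*(k + 2)*(k + 6)**2/(5*(2*k + 7)), so s_k = R(k)·t_k = 2*k*(-k - 6)/(5*(k**2 + 6*k + 5)).
Check: Δs_k = 2*(-2*k - 7)/(k**4 + 14*k**3 + 65*k**2 + 112*k + 60). ✓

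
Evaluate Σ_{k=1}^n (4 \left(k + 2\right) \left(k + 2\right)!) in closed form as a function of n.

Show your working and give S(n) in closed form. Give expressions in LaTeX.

S(n) = 4 \left(n + 3\right)! - 24

r(k) = (k + 3)**2/(k + 2) after simplifying.
So A=k + 3 and B=1, with C=k + 2.
Solve (k + 3)·f(k+1) − (1)·f(k) = k + 2.
deg f ≤ 0 (via 1,0,1).
A polynomial solution: f(k) = 1.
Then R = B(k−1)f/C = 1/(k + 2), so s_k = R(k)·t_k = 4*factorial(k + 2).
Check: Δs_k = 4*(k + 2)*factorial(k + 2). ✓
s_(n+1) = 4*factorial(n + 3) and s_(1) = 24, so S(n) = 4*factorial(n + 3) - 24.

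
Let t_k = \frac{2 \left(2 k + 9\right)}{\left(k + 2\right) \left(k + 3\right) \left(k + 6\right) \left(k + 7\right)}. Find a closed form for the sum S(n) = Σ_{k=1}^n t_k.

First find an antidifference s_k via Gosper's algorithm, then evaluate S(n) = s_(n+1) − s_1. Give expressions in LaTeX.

The ratio is (k + 2)*(k + 6)*(2*k + 11)/((k + 4)*(k + 8)*(2*k + 9)).
Gosper form: A/B · C(k+1)/C(k) with A=k + 2, B=k + 8, C=k**3 + 27*k**2/2 + 121*k/2 + 90.
Set up (k + 2)·f(k+1) − (k + 7)·f(k) − (k**3 + 27*k**2/2 + 121*k/2 + 90) = 0.
From deg A=1, deg B=1, deg C=3: d=5.
Solving with deg f ≤ 5: f(k) = k*(k + 3)*(k + 4)*(k + 5)*(k + 8)/24.
So s_k = (B(k−1)f/C)·t_k = (k*(k + 3)*(k + 7)*(k + 8)/(12*(2*k + 9)))·t_k = k*(k + 8)/(6*(k**2 + 8*k + 12)).
Check: Δs_k = 2*(2*k + 9)/(k**4 + 18*k**3 + 113*k**2 + 288*k + 252). ✓
Telescope: S(n) = s_(n+1) − s_(1) = (n**2 + 10*n + 9)/(6*(n**2 + 10*n + 21)) − (1/14) = 2*n*(n + 10)/(21*(n**2 + 10*n + 21)).

S(n) = \frac{2 n \left(n + 10\right)}{21 \left(n^{2} + 10 n + 21\right)}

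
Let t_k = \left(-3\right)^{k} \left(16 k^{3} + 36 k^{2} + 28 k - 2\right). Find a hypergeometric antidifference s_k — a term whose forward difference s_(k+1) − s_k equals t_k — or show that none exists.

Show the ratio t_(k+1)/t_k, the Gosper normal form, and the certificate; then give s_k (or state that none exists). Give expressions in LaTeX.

Ratio r(k) = 3*(-8*k**3 - 42*k**2 - 74*k - 39)/(8*k**3 + 18*k**2 + 14*k - 1).
Gosper form: A/B · C(k+1)/C(k) with A=-3, B=1, C=k**3 + 9*k**2/4 + 7*k/4 - 1/8.
Set up (-3)·f(k+1) − (1)·f(k) − (k**3 + 9*k**2/4 + 7*k/4 - 1/8) = 0.
Degrees (0,0,3) ⇒ d ≤ 3.
A polynomial solution: f(k) = -(k - 1)*(2*k**2 + 2*k + 1)/8.
Then R = B(k−1)f/C = -(k - 1)*(2*k**2 + 2*k + 1)/(8*k**3 + 18*k**2 + 14*k - 1), so s_k = R(k)·t_k = 2*(-3)**k*(-2*k**3 + k + 1).
Verify: (-3)**k*(16*k**3 + 36*k**2 + 28*k - 2) matches t_k.

s_k = 2 \left(-3\right)^{k} \left(- 2 k^{3} + k + 1\right)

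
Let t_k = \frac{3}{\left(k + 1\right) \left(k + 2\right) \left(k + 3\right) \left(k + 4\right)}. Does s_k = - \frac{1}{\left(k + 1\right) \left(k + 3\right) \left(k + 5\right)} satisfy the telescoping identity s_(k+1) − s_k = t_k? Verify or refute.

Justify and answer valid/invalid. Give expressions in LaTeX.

Invalid: residual \frac{3 \left(- 4 k - 19\right)}{k^{6} + 21 k^{5} + 175 k^{4} + 735 k^{3} + 1624 k^{2} + 1764 k + 720} ≠ 0.

s_(k+1) = -1/((k + 2)*(k + 4)*(k + 6))
s_(k+1) − s_k = 3*(k**2 + 7*k + 11)/(k**6 + 21*k**5 + 175*k**4 + 735*k**3 + 1624*k**2 + 1764*k + 720)
(s_(k+1) − s_k) − t_k = 3*(-4*k - 19)/(k**6 + 21*k**5 + 175*k**4 + 735*k**3 + 1624*k**2 + 1764*k + 720)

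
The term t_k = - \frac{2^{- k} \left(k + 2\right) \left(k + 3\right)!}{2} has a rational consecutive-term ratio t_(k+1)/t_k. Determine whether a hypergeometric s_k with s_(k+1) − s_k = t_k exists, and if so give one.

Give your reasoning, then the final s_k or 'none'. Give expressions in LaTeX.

Compute t_(k+1)/t_k: get (k + 3)*(k + 4)/(2*(k + 2)).
Gosper form: A/B · C(k+1)/C(k) with A=k/2 + 2, B=1, C=k + 2.
Need (k/2 + 2)·f(k+1) − (1)·f(k) = k + 2.
deg f ≤ 0 (via 1,0,1).
Coefficient equations give f(k) = 2.
Get s_k = R·t_k = -factorial(k + 3)/2**k with R(k) = B(k−1)f(k)/C(k) = 2/(k + 2).
Verify: -(k + 2)*factorial(k + 3)/(2*2**k) matches t_k.

s_k = - 2^{- k} \left(k + 3\right)!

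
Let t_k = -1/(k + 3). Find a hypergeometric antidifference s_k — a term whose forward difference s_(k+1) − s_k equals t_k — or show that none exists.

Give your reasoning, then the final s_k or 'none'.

none (Gosper's algorithm certifies no s_k)

t_(k+1)/t_k = (k + 3)/(k + 4).
A = k + 3, B = k + 4, C = 1.
Solve (k + 3)·f(k+1) − (k + 3)·f(k) = 1.
d = 0 from the (1,1,0) case.
f = c0 ⇒ A·f(k+1) − B(k−1)·f(k) − C = -1. The system {-1 = 0} is inconsistent; no antidifference.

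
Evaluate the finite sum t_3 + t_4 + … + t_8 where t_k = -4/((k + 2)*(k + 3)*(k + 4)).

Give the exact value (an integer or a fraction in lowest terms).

r(k) = (k + 2)/(k + 5) after simplifying.
Normal form (A,B,C) = (k + 2, k + 5, 1).
Need (k + 2)·f(k+1) − (k + 4)·f(k) = 1.
Bound: deg f ≤ 2.
Solve for f: f(k) = k*(k + 5)/12 (degree 2 ≤ 2).
So s_k = (B(k−1)f/C)·t_k = (k*(k + 4)*(k + 5)/12)·t_k = k*(-k - 5)/(3*(k + 2)*(k + 3)).
Check: Δs_k = -4/(k**3 + 9*k**2 + 26*k + 24). ✓
Sum = s_(9) − s_(3); s_(9) = -7/22, s_(3) = -4/15 ⇒ -17/330.

Σ = -17/330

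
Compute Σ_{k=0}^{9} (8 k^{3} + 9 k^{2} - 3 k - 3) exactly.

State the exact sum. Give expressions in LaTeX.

Compute t_(k+1)/t_k: get (8*k**3 + 33*k**2 + 39*k + 11)/(8*k**3 + 9*k**2 - 3*k - 3).
Factor: A=1; B=1; C=k**3 + 9*k**2/8 - 3*k/8 - 3/8.
Set up (1)·f(k+1) − (1)·f(k) − (k**3 + 9*k**2/8 - 3*k/8 - 3/8) = 0.
deg f ≤ 4 (via 0,0,3).
Solving with deg f ≤ 4: f(k) = k**2*(2*k**2 - k - 4)/8.
Certificate R = B(k−1)f/C = k**2*(2*k**2 - k - 4)/(8*k**3 + 9*k**2 - 3*k - 3) gives s_k = k**2*(2*k**2 - k - 4).
s_(k+1) − s_k = 8*k**3 + 9*k**2 - 3*k - 3 = t_k.
Evaluate s at k=10 and k=0: 18600 and 0; difference 18600.

Σ = 18600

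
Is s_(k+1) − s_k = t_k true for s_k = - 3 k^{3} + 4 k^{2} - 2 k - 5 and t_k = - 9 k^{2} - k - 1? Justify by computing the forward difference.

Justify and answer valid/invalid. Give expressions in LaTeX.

Valid: the claim telescopes to t_k.

s_(k+1) = -3*k**3 - 5*k**2 - 3*k - 6
s_(k+1) − s_k = -9*k**2 - k - 1
(s_(k+1) − s_k) − t_k = 0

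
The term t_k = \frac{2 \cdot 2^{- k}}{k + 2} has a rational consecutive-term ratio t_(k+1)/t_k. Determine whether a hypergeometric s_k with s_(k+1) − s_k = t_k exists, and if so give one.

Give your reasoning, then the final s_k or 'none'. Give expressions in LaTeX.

t_(k+1)/t_k = (k + 2)/(2*(k + 3)).
A = k/2 + 1, B = k + 3, C = 1.
Key eq: (k/2 + 1)·f(k+1) = (k + 2)·f(k) + (1).
deg f ≤ -1 (via 1,1,0).
d = -1 < 0 ⇒ no nonzero polynomial f; not summable.

not Gosper-summable; s_k does not exist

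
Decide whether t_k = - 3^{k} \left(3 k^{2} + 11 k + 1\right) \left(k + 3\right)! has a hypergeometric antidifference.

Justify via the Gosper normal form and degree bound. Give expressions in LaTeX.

Yes. s_k = - 3^{k} \left(k - 1\right) \left(k + 3\right)!.

t_(k+1)/t_k = 3*(3*k**3 + 29*k**2 + 83*k + 60)/(3*k**2 + 11*k + 1).
Factor: A=3*k + 12; B=1; C=k**2 + 11*k/3 + 1/3.
Solve (3*k + 12)·f(k+1) − (1)·f(k) = k**2 + 11*k/3 + 1/3.
d = 1 from the (1,0,2) case.
Coefficient equations give f(k) = (k - 1)/3.
So s_k = (B(k−1)f/C)·t_k = ((k - 1)/(3*k**2 + 11*k + 1))·t_k = -3**k*(k - 1)*factorial(k + 3).
s_(k+1) − s_k = -3**k*(3*k**2 + 11*k + 1)*factorial(k + 3) = t_k.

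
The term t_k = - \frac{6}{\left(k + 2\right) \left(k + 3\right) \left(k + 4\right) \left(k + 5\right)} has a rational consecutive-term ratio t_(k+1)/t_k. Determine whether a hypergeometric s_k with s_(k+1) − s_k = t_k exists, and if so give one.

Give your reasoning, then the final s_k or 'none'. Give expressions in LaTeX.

Compute t_(k+1)/t_k: get (k + 2)/(k + 6).
Gosper form: A/B · C(k+1)/C(k) with A=k + 2, B=k + 6, C=1.
Key eq: (k + 2)·f(k+1) = (k + 5)·f(k) + (1).
d = 3 from the (1,1,0) case.
A polynomial solution: f(k) = k*(k**2 + 9*k + 26)/72.
R(k) = B(k−1)·f(k)/C(k) = k*(k + 5)*(k**2 + 9*k + 26)/72; s_k = R·t_k = k*(-k**2 - 9*k - 26)/(12*(k + 2)*(k + 3)*(k + 4)).
Δs = -6/(k**4 + 14*k**3 + 71*k**2 + 154*k + 120), as required.

s_k = \frac{k \left(- k^{2} - 9 k - 26\right)}{12 \left(k + 2\right) \left(k + 3\right) \left(k + 4\right)}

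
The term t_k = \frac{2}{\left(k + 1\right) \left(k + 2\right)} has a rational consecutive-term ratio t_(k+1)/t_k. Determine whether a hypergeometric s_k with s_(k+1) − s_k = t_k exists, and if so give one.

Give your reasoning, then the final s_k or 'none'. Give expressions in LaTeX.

s_k = \frac{2 k}{k + 1}

r(k) = (k + 1)/(k + 3) after simplifying.
Take A(k)=k + 1, B(k)=k + 3, C(k)=1.
Need (k + 1)·f(k+1) − (k + 2)·f(k) = 1.
deg f ≤ 1 (via 1,1,0).
A polynomial solution: f(k) = k.
Then R = B(k−1)f/C = k*(k + 2), so s_k = R(k)·t_k = 2*k/(k + 1).
Verify: 2/(k**2 + 3*k + 2) matches t_k.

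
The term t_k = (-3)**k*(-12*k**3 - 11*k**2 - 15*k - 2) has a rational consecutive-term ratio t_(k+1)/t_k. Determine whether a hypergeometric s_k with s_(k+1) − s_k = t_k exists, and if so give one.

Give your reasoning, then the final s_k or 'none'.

s_k = (-3)**k*(3*k**3 - 4*k**2 + 3*k - 1)

t_(k+1)/t_k = 3*(-12*k**3 - 47*k**2 - 73*k - 40)/(12*k**3 + 11*k**2 + 15*k + 2).
A = -3, B = 1, C = k**3 + 11*k**2/12 + 5*k/4 + 1/6.
Need (-3)·f(k+1) − (1)·f(k) = k**3 + 11*k**2/12 + 5*k/4 + 1/6.
From deg A=0, deg B=0, deg C=3: d=3.
A polynomial solution: f(k) = -(3*k**3 - 4*k**2 + 3*k - 1)/12.
Get s_k = R·t_k = (-3)**k*(3*k**3 - 4*k**2 + 3*k - 1) with R(k) = B(k−1)f(k)/C(k) = -(3*k**3 - 4*k**2 + 3*k - 1)/(12*k**3 + 11*k**2 + 15*k + 2).
Δs = (-3)**k*(-12*k**3 - 11*k**2 - 15*k - 2), as required.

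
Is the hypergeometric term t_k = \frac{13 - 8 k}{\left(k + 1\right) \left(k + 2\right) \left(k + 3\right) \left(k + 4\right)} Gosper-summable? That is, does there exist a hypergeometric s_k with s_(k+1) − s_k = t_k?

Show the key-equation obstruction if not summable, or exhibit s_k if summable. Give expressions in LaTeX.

Yes. s_k = \frac{k \left(k^{2} + 6 k + 19\right)}{2 \left(k + 1\right) \left(k + 2\right) \left(k + 3\right)}.

r(k) = (k + 1)*(8*k - 5)/((k + 5)*(8*k - 13)) after simplifying.
Take A(k)=k + 1, B(k)=k + 5, C(k)=k - 13/8.
Solve (k + 1)·f(k+1) − (k + 4)·f(k) = k - 13/8.
Degrees (1,1,1) ⇒ d ≤ 3.
Coefficient equations give f(k) = -k*(k**2 + 6*k + 19)/16.
Get s_k = R·t_k = k*(k**2 + 6*k + 19)/(2*(k + 1)*(k + 2)*(k + 3)) with R(k) = B(k−1)f(k)/C(k) = -k*(k + 4)*(k**2 + 6*k + 19)/(2*(8*k - 13)).
Check: Δs_k = (13 - 8*k)/(k**4 + 10*k**3 + 35*k**2 + 50*k + 24). ✓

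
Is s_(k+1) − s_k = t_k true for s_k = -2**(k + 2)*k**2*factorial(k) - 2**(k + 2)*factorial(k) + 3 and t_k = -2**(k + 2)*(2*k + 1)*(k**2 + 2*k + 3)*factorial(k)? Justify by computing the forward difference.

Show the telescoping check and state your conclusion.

s_(k+1) = -8*2**k*k**3*factorial(k) - 24*2**k*k**2*factorial(k) - 32*2**k*k*factorial(k) - 16*2**k*factorial(k) + 3
s_(k+1) − s_k = -2**(k + 2)*(2*k + 1)*(k**2 + 2*k + 3)*factorial(k)
(s_(k+1) − s_k) − t_k = 0

Valid: the claim telescopes to t_k.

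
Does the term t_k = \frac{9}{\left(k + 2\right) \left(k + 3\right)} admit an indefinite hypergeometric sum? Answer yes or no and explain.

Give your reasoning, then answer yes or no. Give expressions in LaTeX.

The ratio is (k + 2)/(k + 4).
So A=k + 2 and B=k + 4, with C=1.
Need (k + 2)·f(k+1) − (k + 3)·f(k) = 1.
Bound: deg f ≤ 1.
Solving with deg f ≤ 1: f(k) = k/2.
Get s_k = R·t_k = 9*k/(2*(k + 2)) with R(k) = B(k−1)f(k)/C(k) = k*(k + 3)/2.
Δs = 9/(k**2 + 5*k + 6), as required.

Yes. s_k = \frac{9 k}{2 \left(k + 2\right)}.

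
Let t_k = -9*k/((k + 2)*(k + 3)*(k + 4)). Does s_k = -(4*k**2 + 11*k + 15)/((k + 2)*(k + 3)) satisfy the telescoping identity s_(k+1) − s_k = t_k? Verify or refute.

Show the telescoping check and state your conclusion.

s_(k+1) = (-11*k - 4*(k + 1)**2 - 26)/((k + 3)*(k + 4))
s_(k+1) − s_k = -9*k/(k**3 + 9*k**2 + 26*k + 24)
(s_(k+1) − s_k) − t_k = 0

Valid: the claim telescopes to t_k.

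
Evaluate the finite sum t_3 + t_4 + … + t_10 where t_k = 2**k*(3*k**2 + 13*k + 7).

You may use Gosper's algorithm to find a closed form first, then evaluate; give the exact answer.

Σ = 763672

t_(k+1)/t_k = 2*(3*k**2 + 19*k + 23)/(3*k**2 + 13*k + 7).
Gosper form: A/B · C(k+1)/C(k) with A=2, B=1, C=k**2 + 13*k/3 + 7/3.
f must satisfy (2)·f(k+1) − (1)·f(k) = k**2 + 13*k/3 + 7/3.
Bound: deg f ≤ 2.
Coefficient equations give f(k) = (3*k**2 + k - 1)/3.
R(k) = B(k−1)·f(k)/C(k) = (3*k**2 + k - 1)/(3*k**2 + 13*k + 7); s_k = R·t_k = 2**k*(3*k**2 + k - 1).
Δs = 2**k*(3*k**2 + 13*k + 7), as required.
Σ_(k=3)^(10) t_k = s_(11) − s_(3) = 763904 − (232) = 763672.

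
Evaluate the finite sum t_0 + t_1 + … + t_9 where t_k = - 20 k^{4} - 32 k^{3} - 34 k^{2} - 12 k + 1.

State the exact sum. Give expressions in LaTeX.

The ratio is (20*k**4 + 112*k**3 + 250*k**2 + 256*k + 97)/(20*k**4 + 32*k**3 + 34*k**2 + 12*k - 1).
Take A(k)=1, B(k)=1, C(k)=k**4 + 8*k**3/5 + 17*k**2/10 + 3*k/5 - 1/20.
Solve (1)·f(k+1) − (1)·f(k) = k**4 + 8*k**3/5 + 17*k**2/10 + 3*k/5 - 1/20.
d = 5 from the (0,0,4) case.
Solve for f: f(k) = k*(4*k**4 - 2*k**3 + 2*k**2 - 3*k - 2)/20 (degree 5 ≤ 5).
Then R = B(k−1)f/C = k*(4*k**4 - 2*k**3 + 2*k**2 - 3*k - 2)/(20*k**4 + 32*k**3 + 34*k**2 + 12*k - 1), so s_k = R(k)·t_k = k*(-4*k**4 + 2*k**3 - 2*k**2 + 3*k + 2).
Δs = -20*k**4 - 32*k**3 - 34*k**2 - 12*k + 1, as required.
Σ_(k=0)^(9) t_k = s_(10) − s_(0) = -381680 − (0) = -381680.

Σ = -381680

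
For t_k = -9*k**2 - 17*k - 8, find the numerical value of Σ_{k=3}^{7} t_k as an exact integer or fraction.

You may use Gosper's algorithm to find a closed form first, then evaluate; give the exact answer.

Σ = -1680

The ratio is (9*k**2 + 35*k + 34)/(9*k**2 + 17*k + 8).
Gosper form: A/B · C(k+1)/C(k) with A=1, B=1, C=k**2 + 17*k/9 + 8/9.
Set up (1)·f(k+1) − (1)·f(k) − (k**2 + 17*k/9 + 8/9) = 0.
Degrees (0,0,2) ⇒ d ≤ 3.
Match coefficients ⇒ f(k) = k*(k + 1)*(3*k + 1)/9.
Certificate R = B(k−1)f/C = k*(3*k + 1)/(9*k + 8) gives s_k = k*(-3*k**2 - 4*k - 1).
Verify: -9*k**2 - 17*k - 8 matches t_k.
Sum = s_(8) − s_(3); s_(8) = -1800, s_(3) = -120 ⇒ -1680.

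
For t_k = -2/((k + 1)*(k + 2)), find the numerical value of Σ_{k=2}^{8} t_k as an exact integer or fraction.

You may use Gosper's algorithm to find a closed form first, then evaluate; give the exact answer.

Σ = -7/15

r(k) = (k + 1)/(k + 3) after simplifying.
Gosper form: A/B · C(k+1)/C(k) with A=k + 1, B=k + 3, C=1.
Key eq: (k + 1)·f(k+1) = (k + 2)·f(k) + (1).
Bound: deg f ≤ 1.
Solving with deg f ≤ 1: f(k) = k.
Then R = B(k−1)f/C = k*(k + 2), so s_k = R(k)·t_k = -2*k/(k + 1).
s_(k+1) − s_k = -2/(k**2 + 3*k + 2) = t_k.
Sum = s_(9) − s_(2); s_(9) = -9/5, s_(2) = -4/3 ⇒ -7/15.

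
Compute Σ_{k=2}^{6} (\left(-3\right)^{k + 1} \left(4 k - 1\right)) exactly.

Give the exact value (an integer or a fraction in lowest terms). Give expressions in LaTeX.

Σ = -39393

t_(k+1)/t_k = 3*(-4*k - 3)/(4*k - 1).
Normal form (A,B,C) = (-3, 1, k - 1/4).
Solve (-3)·f(k+1) − (1)·f(k) = k - 1/4.
From deg A=0, deg B=0, deg C=1: d=1.
A polynomial solution: f(k) = -(k - 1)/4.
R(k) = B(k−1)·f(k)/C(k) = -(k - 1)/(4*k - 1); s_k = R·t_k = (-3)**(k + 1)*(1 - k).
Check: Δs_k = (-3)**(k + 1)*(4*k - 1). ✓
Telescoping: Σ = s_(7) − s_(2) = -39366 − (27) = -39393.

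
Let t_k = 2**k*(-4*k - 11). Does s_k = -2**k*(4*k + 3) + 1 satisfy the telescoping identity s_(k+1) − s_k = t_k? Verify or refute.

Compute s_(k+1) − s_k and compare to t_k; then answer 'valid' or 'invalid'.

Valid: the claim telescopes to t_k.

s_(k+1) = -2*2**k*(4*k + 7) + 1
s_(k+1) − s_k = 2**k*(-4*k - 11)
(s_(k+1) − s_k) − t_k = 0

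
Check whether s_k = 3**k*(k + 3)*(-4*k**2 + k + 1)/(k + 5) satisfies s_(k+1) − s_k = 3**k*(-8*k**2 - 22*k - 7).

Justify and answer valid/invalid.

Invalid: residual 3**k*(16*k**3 + 116*k**2 + 236*k + 72)/(k**2 + 11*k + 30) ≠ 0.

s_(k+1) = 3**(k + 1)*(k + 4)*(k - 4*(k + 1)**2 + 2)/(k + 6)
s_(k+1) − s_k = 3**k*(-8*k**4 - 94*k**3 - 373*k**2 - 501*k - 138)/(k**2 + 11*k + 30)
(s_(k+1) − s_k) − t_k = 3**k*(16*k**3 + 116*k**2 + 236*k + 72)/(k**2 + 11*k + 30)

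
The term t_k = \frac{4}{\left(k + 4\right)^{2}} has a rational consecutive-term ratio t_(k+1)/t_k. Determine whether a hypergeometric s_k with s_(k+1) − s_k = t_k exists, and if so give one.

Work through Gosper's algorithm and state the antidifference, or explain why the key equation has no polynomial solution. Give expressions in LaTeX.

t_(k+1)/t_k = (k + 4)**2/(k + 5)**2.
Gosper form: A/B · C(k+1)/C(k) with A=k**2 + 8*k + 16, B=k**2 + 10*k + 25, C=1.
Solve (k**2 + 8*k + 16)·f(k+1) − (k**2 + 8*k + 16)·f(k) = 1.
Bound: deg f ≤ 0.
Generic f = c0 gives residual -1; -1 = 0 cannot hold, so t_k is not Gosper-summable.

none (Gosper's algorithm certifies no s_k)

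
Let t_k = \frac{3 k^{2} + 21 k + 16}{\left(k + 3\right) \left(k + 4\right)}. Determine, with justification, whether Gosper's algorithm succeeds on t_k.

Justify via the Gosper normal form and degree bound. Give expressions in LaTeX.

Compute t_(k+1)/t_k: get (k + 3)*(21*k + 3*(k + 1)**2 + 37)/((k + 5)*(3*k**2 + 21*k + 16)).
Normal form (A,B,C) = (k + 3, k + 5, k**2 + 7*k + 16/3).
f must satisfy (k + 3)·f(k+1) − (k + 4)·f(k) = k**2 + 7*k + 16/3.
From deg A=1, deg B=1, deg C=2: d=2.
Solving with deg f ≤ 2: f(k) = k*(9*k + 7)/9.
Then R = B(k−1)f/C = k*(k + 4)*(9*k + 7)/(3*(3*k**2 + 21*k + 16)), so s_k = R(k)·t_k = k*(9*k + 7)/(3*(k + 3)).
Check: Δs_k = (3*k**2 + 21*k + 16)/(k**2 + 7*k + 12). ✓

Yes. s_k = \frac{k \left(9 k + 7\right)}{3 \left(k + 3\right)}.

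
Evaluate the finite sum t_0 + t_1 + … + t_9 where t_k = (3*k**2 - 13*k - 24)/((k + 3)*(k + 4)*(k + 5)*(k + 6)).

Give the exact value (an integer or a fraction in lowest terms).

Compute t_(k+1)/t_k: get (k + 3)*(13*k - 3*(k + 1)**2 + 37)/((k + 7)*(-3*k**2 + 13*k + 24)).
So A=k + 3 and B=k + 7, with C=k**2 - 13*k/3 - 8.
Set up (k + 3)·f(k+1) − (k + 6)·f(k) − (k**2 - 13*k/3 - 8) = 0.
Degrees (1,1,2) ⇒ d ≤ 3.
A polynomial solution: f(k) = -k*(k**2 + 192*k + 287)/180.
R(k) = B(k−1)·f(k)/C(k) = -k*(k + 6)*(k**2 + 192*k + 287)/(60*(3*k**2 - 13*k - 24)); s_k = R·t_k = k*(-k**2 - 192*k - 287)/(60*(k + 3)*(k + 4)*(k + 5)).
Check: Δs_k = (3*k**2 - 13*k - 24)/(k**4 + 18*k**3 + 119*k**2 + 342*k + 360). ✓
Telescoping: Σ = s_(10) − s_(0) = -769/5460 − (0) = -769/5460.

Σ = -769/5460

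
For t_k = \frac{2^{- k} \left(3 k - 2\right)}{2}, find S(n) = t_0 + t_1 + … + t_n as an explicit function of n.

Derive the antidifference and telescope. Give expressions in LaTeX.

S(n) = 2^{- n - 1} \left(2^{n + 1} - 3 n - 4\right)

r(k) = (3*k + 1)/(2*(3*k - 2)) after simplifying.
So A=1/2 and B=1, with C=k - 2/3.
Solve (1/2)·f(k+1) − (1)·f(k) = k - 2/3.
Bound: deg f ≤ 1.
Solving with deg f ≤ 1: f(k) = -2*(3*k + 1)/3.
So s_k = (B(k−1)f/C)·t_k = (-2*(3*k + 1)/(3*k - 2))·t_k = (-3*k - 1)/2**k.
Verify: (3*k - 2)/(2*2**k) matches t_k.
Evaluate: s_(n+1) = 2**(-n - 1)*(-3*n - 4); subtract s_(0) = -1 ⇒ S(n) = 2**(-n - 1)*(2**(n + 1) - 3*n - 4).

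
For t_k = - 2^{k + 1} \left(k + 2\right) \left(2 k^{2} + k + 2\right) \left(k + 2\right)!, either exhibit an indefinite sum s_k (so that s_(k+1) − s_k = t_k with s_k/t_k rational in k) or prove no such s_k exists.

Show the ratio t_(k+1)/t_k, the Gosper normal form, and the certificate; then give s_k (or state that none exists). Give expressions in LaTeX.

Ratio r(k) = 2*(k + 3)**2*(k + 2*(k + 1)**2 + 3)/((k + 2)*(2*k**2 + k + 2)).
So A=2*k + 6 and B=1, with C=k**3 + 5*k**2/2 + 2*k + 2.
Key eq: (2*k + 6)·f(k+1) = (1)·f(k) + (k**3 + 5*k**2/2 + 2*k + 2).
Degrees (1,0,3) ⇒ d ≤ 2.
Coefficient equations give f(k) = (k**2 - 2*k + 2)/2.
Certificate R = B(k−1)f/C = (k**2 - 2*k + 2)/((k + 2)*(2*k**2 + k + 2)) gives s_k = -2**(k + 1)*(k**2 - 2*k + 2)*factorial(k + 2).
Verify: -2**(k + 1)*(k + 2)*(2*k**2 + k + 2)*factorial(k + 2) matches t_k.

s_k = - 2^{k + 1} \left(k^{2} - 2 k + 2\right) \left(k + 2\right)!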